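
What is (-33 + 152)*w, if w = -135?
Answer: -16065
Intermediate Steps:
(-33 + 152)*w = (-33 + 152)*(-135) = 119*(-135) = -16065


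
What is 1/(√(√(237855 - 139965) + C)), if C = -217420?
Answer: -I/√(217420 - √97890) ≈ -0.0021462*I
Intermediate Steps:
1/(√(√(237855 - 139965) + C)) = 1/(√(√(237855 - 139965) - 217420)) = 1/(√(√97890 - 217420)) = 1/(√(-217420 + √97890)) = (-217420 + √97890)^(-½)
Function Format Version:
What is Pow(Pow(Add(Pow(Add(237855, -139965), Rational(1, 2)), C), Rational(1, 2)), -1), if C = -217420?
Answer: Mul(-1, I, Pow(Add(217420, Mul(-1, Pow(97890, Rational(1, 2)))), Rational(-1, 2))) ≈ Mul(-0.0021462, I)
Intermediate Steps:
Pow(Pow(Add(Pow(Add(237855, -139965), Rational(1, 2)), C), Rational(1, 2)), -1) = Pow(Pow(Add(Pow(Add(237855, -139965), Rational(1, 2)), -217420), Rational(1, 2)), -1) = Pow(Pow(Add(Pow(97890, Rational(1, 2)), -217420), Rational(1, 2)), -1) = Pow(Pow(Add(-217420, Pow(97890, Rational(1, 2))), Rational(1, 2)), -1) = Pow(Add(-217420, Pow(97890, Rational(1, 2))), Rational(-1, 2))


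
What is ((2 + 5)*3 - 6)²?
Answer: 225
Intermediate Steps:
((2 + 5)*3 - 6)² = (7*3 - 6)² = (21 - 6)² = 15² = 225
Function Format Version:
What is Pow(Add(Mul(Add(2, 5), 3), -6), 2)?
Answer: 225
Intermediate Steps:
Pow(Add(Mul(Add(2, 5), 3), -6), 2) = Pow(Add(Mul(7, 3), -6), 2) = Pow(Add(21, -6), 2) = Pow(15, 2) = 225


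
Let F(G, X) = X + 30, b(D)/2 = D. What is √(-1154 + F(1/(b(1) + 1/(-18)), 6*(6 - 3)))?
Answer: I*√1106 ≈ 33.257*I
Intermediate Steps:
b(D) = 2*D
F(G, X) = 30 + X
√(-1154 + F(1/(b(1) + 1/(-18)), 6*(6 - 3))) = √(-1154 + (30 + 6*(6 - 3))) = √(-1154 + (30 + 6*3)) = √(-1154 + (30 + 18)) = √(-1154 + 48) = √(-1106) = I*√1106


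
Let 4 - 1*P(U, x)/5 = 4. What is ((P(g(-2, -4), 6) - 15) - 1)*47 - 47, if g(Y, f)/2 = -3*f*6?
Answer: -799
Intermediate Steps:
g(Y, f) = -36*f (g(Y, f) = 2*(-3*f*6) = 2*(-18*f) = -36*f)
P(U, x) = 0 (P(U, x) = 20 - 5*4 = 20 - 20 = 0)
((P(g(-2, -4), 6) - 15) - 1)*47 - 47 = ((0 - 15) - 1)*47 - 47 = (-15 - 1)*47 - 47 = -16*47 - 47 = -752 - 47 = -799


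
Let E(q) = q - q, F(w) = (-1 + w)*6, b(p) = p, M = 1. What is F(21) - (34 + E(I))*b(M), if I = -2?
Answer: 86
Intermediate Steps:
F(w) = -6 + 6*w
E(q) = 0
F(21) - (34 + E(I))*b(M) = (-6 + 6*21) - (34 + 0) = (-6 + 126) - 34 = 120 - 1*34 = 120 - 34 = 86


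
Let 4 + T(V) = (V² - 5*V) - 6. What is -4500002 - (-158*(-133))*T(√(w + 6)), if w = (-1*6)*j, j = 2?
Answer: -4163778 + 105070*I*√6 ≈ -4.1638e+6 + 2.5737e+5*I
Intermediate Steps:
w = -12 (w = -1*6*2 = -6*2 = -12)
T(V) = -10 + V² - 5*V (T(V) = -4 + ((V² - 5*V) - 6) = -4 + (-6 + V² - 5*V) = -10 + V² - 5*V)
-4500002 - (-158*(-133))*T(√(w + 6)) = -4500002 - (-158*(-133))*(-10 + (√(-12 + 6))² - 5*√(-12 + 6)) = -4500002 - 21014*(-10 + (√(-6))² - 5*I*√6) = -4500002 - 21014*(-10 + (I*√6)² - 5*I*√6) = -4500002 - 21014*(-10 - 6 - 5*I*√6) = -4500002 - 21014*(-16 - 5*I*√6) = -4500002 - (-336224 - 105070*I*√6) = -4500002 + (336224 + 105070*I*√6) = -4163778 + 105070*I*√6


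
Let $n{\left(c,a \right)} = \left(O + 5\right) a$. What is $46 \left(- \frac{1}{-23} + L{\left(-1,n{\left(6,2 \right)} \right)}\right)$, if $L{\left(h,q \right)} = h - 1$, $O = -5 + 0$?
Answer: $-90$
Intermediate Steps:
$O = -5$
$n{\left(c,a \right)} = 0$ ($n{\left(c,a \right)} = \left(-5 + 5\right) a = 0 a = 0$)
$L{\left(h,q \right)} = -1 + h$
$46 \left(- \frac{1}{-23} + L{\left(-1,n{\left(6,2 \right)} \right)}\right) = 46 \left(- \frac{1}{-23} - 2\right) = 46 \left(\left(-1\right) \left(- \frac{1}{23}\right) - 2\right) = 46 \left(\frac{1}{23} - 2\right) = 46 \left(- \frac{45}{23}\right) = -90$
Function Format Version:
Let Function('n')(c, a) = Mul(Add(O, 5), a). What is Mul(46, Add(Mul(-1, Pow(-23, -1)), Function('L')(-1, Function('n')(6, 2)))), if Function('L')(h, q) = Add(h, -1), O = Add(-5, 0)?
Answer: -90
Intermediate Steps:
O = -5
Function('n')(c, a) = 0 (Function('n')(c, a) = Mul(Add(-5, 5), a) = Mul(0, a) = 0)
Function('L')(h, q) = Add(-1, h)
Mul(46, Add(Mul(-1, Pow(-23, -1)), Function('L')(-1, Function('n')(6, 2)))) = Mul(46, Add(Mul(-1, Pow(-23, -1)), Add(-1, -1))) = Mul(46, Add(Mul(-1, Rational(-1, 23)), -2)) = Mul(46, Add(Rational(1, 23), -2)) = Mul(46, Rational(-45, 23)) = -90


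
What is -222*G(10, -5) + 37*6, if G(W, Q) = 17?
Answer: -3552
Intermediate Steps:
-222*G(10, -5) + 37*6 = -222*17 + 37*6 = -3774 + 222 = -3552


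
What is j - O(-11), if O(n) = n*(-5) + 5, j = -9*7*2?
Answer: -186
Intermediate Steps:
j = -126 (j = -63*2 = -126)
O(n) = 5 - 5*n (O(n) = -5*n + 5 = 5 - 5*n)
j - O(-11) = -126 - (5 - 5*(-11)) = -126 - (5 + 55) = -126 - 1*60 = -126 - 60 = -186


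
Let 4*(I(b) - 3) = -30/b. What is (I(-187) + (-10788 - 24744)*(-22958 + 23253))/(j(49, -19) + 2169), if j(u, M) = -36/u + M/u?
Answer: -192091976727/39728524 ≈ -4835.1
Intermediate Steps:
I(b) = 3 - 15/(2*b) (I(b) = 3 + (-30/b)/4 = 3 - 15/(2*b))
(I(-187) + (-10788 - 24744)*(-22958 + 23253))/(j(49, -19) + 2169) = ((3 - 15/2/(-187)) + (-10788 - 24744)*(-22958 + 23253))/((-36 - 19)/49 + 2169) = ((3 - 15/2*(-1/187)) - 35532*295)/((1/49)*(-55) + 2169) = ((3 + 15/374) - 10481940)/(-55/49 + 2169) = (1137/374 - 10481940)/(106226/49) = -3920244423/374*49/106226 = -192091976727/39728524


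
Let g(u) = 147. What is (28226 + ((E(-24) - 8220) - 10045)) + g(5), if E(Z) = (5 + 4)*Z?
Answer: 9892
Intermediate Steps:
E(Z) = 9*Z
(28226 + ((E(-24) - 8220) - 10045)) + g(5) = (28226 + ((9*(-24) - 8220) - 10045)) + 147 = (28226 + ((-216 - 8220) - 10045)) + 147 = (28226 + (-8436 - 10045)) + 147 = (28226 - 18481) + 147 = 9745 + 147 = 9892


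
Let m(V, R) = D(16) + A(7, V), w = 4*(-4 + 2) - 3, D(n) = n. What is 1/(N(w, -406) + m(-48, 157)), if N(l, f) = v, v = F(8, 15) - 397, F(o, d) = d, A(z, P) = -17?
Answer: -1/383 ≈ -0.0026110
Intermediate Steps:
w = -11 (w = 4*(-2) - 3 = -8 - 3 = -11)
v = -382 (v = 15 - 397 = -382)
N(l, f) = -382
m(V, R) = -1 (m(V, R) = 16 - 17 = -1)
1/(N(w, -406) + m(-48, 157)) = 1/(-382 - 1) = 1/(-383) = -1/383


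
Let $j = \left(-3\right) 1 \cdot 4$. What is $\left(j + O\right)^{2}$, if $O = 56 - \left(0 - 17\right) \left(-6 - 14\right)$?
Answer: $87616$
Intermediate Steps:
$j = -12$ ($j = \left(-3\right) 4 = -12$)
$O = -284$ ($O = 56 - \left(-17\right) \left(-20\right) = 56 - 340 = -284$)
$\left(j + O\right)^{2} = \left(-12 - 284\right)^{2} = \left(-296\right)^{2} = 87616$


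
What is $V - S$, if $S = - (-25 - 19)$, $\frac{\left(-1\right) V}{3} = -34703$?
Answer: $104065$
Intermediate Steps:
$V = 104109$ ($V = \left(-3\right) \left(-34703\right) = 104109$)
$S = 44$ ($S = \left(-1\right) \left(-44\right) = 44$)
$V - S = 104109 - 44 = 104065$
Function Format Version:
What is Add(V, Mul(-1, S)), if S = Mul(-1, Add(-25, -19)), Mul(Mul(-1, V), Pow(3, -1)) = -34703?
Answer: 104065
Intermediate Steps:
V = 104109 (V = Mul(-3, -34703) = 104109)
S = 44 (S = Mul(-1, -44) = 44)
Add(V, Mul(-1, S)) = Add(104109, Mul(-1, 44)) = Add(104109, -44) = 104065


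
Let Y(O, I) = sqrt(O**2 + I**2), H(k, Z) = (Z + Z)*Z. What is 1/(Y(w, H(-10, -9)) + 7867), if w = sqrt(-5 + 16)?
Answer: 7867/61863434 - sqrt(26255)/61863434 ≈ 0.00012455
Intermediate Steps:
H(k, Z) = 2*Z**2 (H(k, Z) = (2*Z)*Z = 2*Z**2)
w = sqrt(11) ≈ 3.3166
Y(O, I) = sqrt(I**2 + O**2)
1/(Y(w, H(-10, -9)) + 7867) = 1/(sqrt((2*(-9)**2)**2 + (sqrt(11))**2) + 7867) = 1/(sqrt((2*81)**2 + 11) + 7867) = 1/(sqrt(162**2 + 11) + 7867) = 1/(sqrt(26244 + 11) + 7867) = 1/(sqrt(26255) + 7867) = 1/(7867 + sqrt(26255))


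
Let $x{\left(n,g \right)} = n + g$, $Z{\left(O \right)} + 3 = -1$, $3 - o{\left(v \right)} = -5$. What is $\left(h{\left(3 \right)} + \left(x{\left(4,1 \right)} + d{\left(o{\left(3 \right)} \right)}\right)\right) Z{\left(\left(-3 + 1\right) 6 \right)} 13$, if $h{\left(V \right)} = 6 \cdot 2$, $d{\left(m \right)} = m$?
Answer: $-1300$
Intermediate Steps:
$o{\left(v \right)} = 8$ ($o{\left(v \right)} = 3 - -5 = 3 + 5 = 8$)
$Z{\left(O \right)} = -4$ ($Z{\left(O \right)} = -3 - 1 = -4$)
$x{\left(n,g \right)} = g + n$
$h{\left(V \right)} = 12$
$\left(h{\left(3 \right)} + \left(x{\left(4,1 \right)} + d{\left(o{\left(3 \right)} \right)}\right)\right) Z{\left(\left(-3 + 1\right) 6 \right)} 13 = \left(12 + \left(\left(1 + 4\right) + 8\right)\right) \left(-4\right) 13 = \left(12 + \left(5 + 8\right)\right) \left(-4\right) 13 = \left(12 + 13\right) \left(-4\right) 13 = 25 \left(-4\right) 13 = \left(-100\right) 13 = -1300$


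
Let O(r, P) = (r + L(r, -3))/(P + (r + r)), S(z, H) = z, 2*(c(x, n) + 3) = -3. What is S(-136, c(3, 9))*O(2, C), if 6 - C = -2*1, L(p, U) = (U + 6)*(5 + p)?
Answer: -782/3 ≈ -260.67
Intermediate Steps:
c(x, n) = -9/2 (c(x, n) = -3 + (½)*(-3) = -3 - 3/2 = -9/2)
L(p, U) = (5 + p)*(6 + U) (L(p, U) = (6 + U)*(5 + p) = (5 + p)*(6 + U))
C = 8 (C = 6 - (-2) = 6 - 1*(-2) = 6 + 2 = 8)
O(r, P) = (15 + 4*r)/(P + 2*r) (O(r, P) = (r + (30 + 5*(-3) + 6*r - 3*r))/(P + (r + r)) = (r + (30 - 15 + 6*r - 3*r))/(P + 2*r) = (r + (15 + 3*r))/(P + 2*r) = (15 + 4*r)/(P + 2*r))
S(-136, c(3, 9))*O(2, C) = -136*(15 + 4*2)/(8 + 2*2) = -136*(15 + 8)/(8 + 4) = -136*23/12 = -782/3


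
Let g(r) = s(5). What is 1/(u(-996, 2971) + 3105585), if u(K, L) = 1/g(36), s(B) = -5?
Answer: 5/15527924 ≈ 3.2200e-7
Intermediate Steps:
g(r) = -5
u(K, L) = -1/5 (u(K, L) = 1/(-5) = -1/5)
1/(u(-996, 2971) + 3105585) = 1/(-1/5 + 3105585) = 1/(15527924/5) = 5/15527924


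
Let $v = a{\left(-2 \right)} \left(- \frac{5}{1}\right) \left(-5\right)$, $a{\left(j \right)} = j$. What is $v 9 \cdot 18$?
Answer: $-8100$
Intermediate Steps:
$v = -50$ ($v = - 2 \left(- \frac{5}{1}\right) \left(-5\right) = - 2 \left(\left(-5\right) 1\right) \left(-5\right) = \left(-2\right) \left(-5\right) \left(-5\right) = 10 \left(-5\right) = -50$)
$v 9 \cdot 18 = - 50 \cdot 9 \cdot 18 = \left(-50\right) 162 = -8100$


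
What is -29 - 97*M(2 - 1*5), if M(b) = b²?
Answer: -902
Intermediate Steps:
-29 - 97*M(2 - 1*5) = -29 - 97*(2 - 1*5)² = -29 - 97*(2 - 5)² = -29 - 97*(-3)² = -29 - 97*9 = -29 - 873 = -902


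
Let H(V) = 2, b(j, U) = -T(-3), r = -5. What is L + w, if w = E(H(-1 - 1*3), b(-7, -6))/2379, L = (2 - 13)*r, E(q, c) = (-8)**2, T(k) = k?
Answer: 130909/2379 ≈ 55.027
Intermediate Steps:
b(j, U) = 3 (b(j, U) = -1*(-3) = 3)
E(q, c) = 64
L = 55 (L = (2 - 13)*(-5) = -11*(-5) = 55)
w = 64/2379 ≈ 0.026902
L + w = 55 + 64/2379 = 130909/2379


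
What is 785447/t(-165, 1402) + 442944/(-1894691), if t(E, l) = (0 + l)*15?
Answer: 1478864249557/39845351730 ≈ 37.115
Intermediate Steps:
t(E, l) = 15*l (t(E, l) = l*15 = 15*l)
785447/t(-165, 1402) + 442944/(-1894691) = 785447/((15*1402)) + 442944/(-1894691) = 785447/21030 + 442944*(-1/1894691) = 785447*(1/21030) - 442944/1894691 = 785447/21030 - 442944/1894691 = 1478864249557/39845351730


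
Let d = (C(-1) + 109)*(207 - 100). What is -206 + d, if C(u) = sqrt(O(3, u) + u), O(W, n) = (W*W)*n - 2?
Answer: 11457 + 214*I*sqrt(3) ≈ 11457.0 + 370.66*I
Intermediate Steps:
O(W, n) = -2 + n*W**2 (O(W, n) = W**2*n - 2 = n*W**2 - 2 = -2 + n*W**2)
C(u) = sqrt(-2 + 10*u) (C(u) = sqrt((-2 + u*3**2) + u) = sqrt((-2 + u*9) + u) = sqrt((-2 + 9*u) + u) = sqrt(-2 + 10*u))
d = 11663 + 214*I*sqrt(3) (d = (sqrt(-2 + 10*(-1)) + 109)*(207 - 100) = (sqrt(-2 - 10) + 109)*107 = (sqrt(-12) + 109)*107 = (2*I*sqrt(3) + 109)*107 = (109 + 2*I*sqrt(3))*107 = 11663 + 214*I*sqrt(3) ≈ 11663.0 + 370.66*I)
-206 + d = -206 + (11663 + 214*I*sqrt(3)) = 11457 + 214*I*sqrt(3)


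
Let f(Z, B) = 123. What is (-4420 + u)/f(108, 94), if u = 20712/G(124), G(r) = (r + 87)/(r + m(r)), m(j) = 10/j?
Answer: 50757488/804543 ≈ 63.089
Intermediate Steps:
G(r) = (87 + r)/(r + 10/r) (G(r) = (r + 87)/(r + 10/r) = (87 + r)/(r + 10/r))
u = 79668708/6541 (u = 20712/((124*(87 + 124)/(10 + 124²))) = 20712/((124*211/(10 + 15376))) = 20712/((124*211/15386)) = 20712/((124*(1/15386)*211)) = 20712/(13082/7693) = 20712*(7693/13082) = 79668708/6541 ≈ 12180.)
(-4420 + u)/f(108, 94) = (-4420 + 79668708/6541)/123 = (50757488/6541)*(1/123) = 50757488/804543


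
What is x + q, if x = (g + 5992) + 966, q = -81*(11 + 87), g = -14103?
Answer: -15083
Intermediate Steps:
q = -7938 (q = -81*98 = -7938)
x = -7145 (x = (-14103 + 5992) + 966 = -8111 + 966 = -7145)
x + q = -7145 - 7938 = -15083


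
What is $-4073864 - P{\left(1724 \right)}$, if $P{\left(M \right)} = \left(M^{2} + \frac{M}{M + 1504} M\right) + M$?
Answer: $- \frac{5688288592}{807} \approx -7.0487 \cdot 10^{6}$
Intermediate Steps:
$P{\left(M \right)} = M + M^{2} + \frac{M^{2}}{1504 + M}$ ($P{\left(M \right)} = \left(M^{2} + \frac{M}{1504 + M} M\right) + M = \left(M^{2} + \frac{M^{2}}{1504 + M}\right) + M = M + M^{2} + \frac{M^{2}}{1504 + M}$)
$-4073864 - P{\left(1724 \right)} = -4073864 - \frac{1724 \left(1504 + 1724^{2} + 1506 \cdot 1724\right)}{1504 + 1724} = -4073864 - \frac{1724 \left(1504 + 2972176 + 2596344\right)}{3228} = -4073864 - 1724 \cdot \frac{1}{3228} \cdot 5570024 = -4073864 - \frac{2400680344}{807} = - \frac{5688288592}{807}$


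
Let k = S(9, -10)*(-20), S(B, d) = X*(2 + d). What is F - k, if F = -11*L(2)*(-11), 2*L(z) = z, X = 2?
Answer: -199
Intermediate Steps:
L(z) = z/2
S(B, d) = 4 + 2*d (S(B, d) = 2*(2 + d) = 4 + 2*d)
k = 320 (k = (4 + 2*(-10))*(-20) = (4 - 20)*(-20) = -16*(-20) = 320)
F = 121 (F = -11*2/2*(-11) = -11*1*(-11) = -11*(-11) = 121)
F - k = 121 - 1*320 = 121 - 320 = -199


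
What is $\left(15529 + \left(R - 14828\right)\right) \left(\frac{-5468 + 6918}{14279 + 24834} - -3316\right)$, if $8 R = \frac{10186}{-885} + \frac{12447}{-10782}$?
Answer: $\frac{128237638633850501}{55291701320} \approx 2.3193 \cdot 10^{6}$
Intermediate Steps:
$R = - \frac{13426783}{8481840}$ ($R = \frac{\frac{10186}{-885} + \frac{12447}{-10782}}{8} = \frac{10186 \left(- \frac{1}{885}\right) + 12447 \left(- \frac{1}{10782}\right)}{8} = \frac{- \frac{10186}{885} - \frac{1383}{1198}}{8} = \frac{1}{8} \left(- \frac{13426783}{1060230}\right) = - \frac{13426783}{8481840} \approx -1.583$)
$\left(15529 + \left(R - 14828\right)\right) \left(\frac{-5468 + 6918}{14279 + 24834} - -3316\right) = \left(15529 - \frac{125782150303}{8481840}\right) \left(\frac{-5468 + 6918}{14279 + 24834} - -3316\right) = \left(15529 - \frac{125782150303}{8481840}\right) \left(\frac{1450}{39113} + 3316\right) = \frac{5932343057 \left(1450 \cdot \frac{1}{39113} + 3316\right)}{8481840} = \frac{5932343057 \left(\frac{1450}{39113} + 3316\right)}{8481840} = \frac{5932343057}{8481840} \cdot \frac{129700158}{39113} = \frac{128237638633850501}{55291701320}$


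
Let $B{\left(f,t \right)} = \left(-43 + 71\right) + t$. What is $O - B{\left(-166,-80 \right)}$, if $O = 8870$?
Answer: $8922$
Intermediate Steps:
$B{\left(f,t \right)} = 28 + t$
$O - B{\left(-166,-80 \right)} = 8870 - \left(28 - 80\right) = 8870 - -52 = 8870 + 52 = 8922$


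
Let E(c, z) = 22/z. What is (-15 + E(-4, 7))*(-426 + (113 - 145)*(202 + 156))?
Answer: 986206/7 ≈ 1.4089e+5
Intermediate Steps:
(-15 + E(-4, 7))*(-426 + (113 - 145)*(202 + 156)) = (-15 + 22/7)*(-426 + (113 - 145)*(202 + 156)) = (-15 + 22*(⅐))*(-426 - 32*358) = (-15 + 22/7)*(-426 - 11456) = -83/7*(-11882) = 986206/7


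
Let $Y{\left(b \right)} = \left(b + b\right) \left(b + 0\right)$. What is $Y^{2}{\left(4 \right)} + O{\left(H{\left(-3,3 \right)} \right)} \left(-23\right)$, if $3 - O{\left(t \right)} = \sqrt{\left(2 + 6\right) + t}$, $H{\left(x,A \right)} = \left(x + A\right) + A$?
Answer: $955 + 23 \sqrt{11} \approx 1031.3$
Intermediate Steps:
$H{\left(x,A \right)} = x + 2 A$ ($H{\left(x,A \right)} = \left(A + x\right) + A = x + 2 A$)
$Y{\left(b \right)} = 2 b^{2}$ ($Y{\left(b \right)} = 2 b b = 2 b^{2}$)
$O{\left(t \right)} = 3 - \sqrt{8 + t}$ ($O{\left(t \right)} = 3 - \sqrt{\left(2 + 6\right) + t} = 3 - \sqrt{8 + t}$)
$Y^{2}{\left(4 \right)} + O{\left(H{\left(-3,3 \right)} \right)} \left(-23\right) = \left(2 \cdot 4^{2}\right)^{2} + \left(3 - \sqrt{8 + \left(-3 + 2 \cdot 3\right)}\right) \left(-23\right) = \left(2 \cdot 16\right)^{2} + \left(3 - \sqrt{8 + \left(-3 + 6\right)}\right) \left(-23\right) = 32^{2} + \left(3 - \sqrt{8 + 3}\right) \left(-23\right) = 1024 + \left(3 - \sqrt{11}\right) \left(-23\right) = 1024 - \left(69 - 23 \sqrt{11}\right) = 955 + 23 \sqrt{11}$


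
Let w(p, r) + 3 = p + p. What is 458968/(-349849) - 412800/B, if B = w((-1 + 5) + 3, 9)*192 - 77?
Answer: -29070333416/142388543 ≈ -204.16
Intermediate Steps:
w(p, r) = -3 + 2*p (w(p, r) = -3 + (p + p) = -3 + 2*p)
B = 2035 (B = (-3 + 2*((-1 + 5) + 3))*192 - 77 = (-3 + 2*(4 + 3))*192 - 77 = (-3 + 2*7)*192 - 77 = (-3 + 14)*192 - 77 = 11*192 - 77 = 2112 - 77 = 2035)
458968/(-349849) - 412800/B = 458968/(-349849) - 412800/2035 = 458968*(-1/349849) - 412800*1/2035 = -458968/349849 - 82560/407 = -29070333416/142388543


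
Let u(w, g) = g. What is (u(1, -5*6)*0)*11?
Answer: 0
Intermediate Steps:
(u(1, -5*6)*0)*11 = (-5*6*0)*11 = -30*0*11 = 0*11 = 0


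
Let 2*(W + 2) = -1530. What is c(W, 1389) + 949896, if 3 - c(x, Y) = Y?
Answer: 948510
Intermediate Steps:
W = -767 (W = -2 + (½)*(-1530) = -2 - 765 = -767)
c(x, Y) = 3 - Y
c(W, 1389) + 949896 = (3 - 1*1389) + 949896 = (3 - 1389) + 949896 = -1386 + 949896 = 948510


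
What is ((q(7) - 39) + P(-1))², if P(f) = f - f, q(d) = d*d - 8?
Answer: 4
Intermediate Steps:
q(d) = -8 + d² (q(d) = d² - 8 = -8 + d²)
P(f) = 0
((q(7) - 39) + P(-1))² = (((-8 + 7²) - 39) + 0)² = (((-8 + 49) - 39) + 0)² = ((41 - 39) + 0)² = (2 + 0)² = 2² = 4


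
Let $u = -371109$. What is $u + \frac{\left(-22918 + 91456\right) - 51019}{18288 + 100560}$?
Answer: $- \frac{44105544913}{118848} \approx -3.7111 \cdot 10^{5}$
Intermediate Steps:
$u + \frac{\left(-22918 + 91456\right) - 51019}{18288 + 100560} = -371109 + \frac{\left(-22918 + 91456\right) - 51019}{18288 + 100560} = -371109 + \frac{68538 - 51019}{118848} = -371109 + 17519 \cdot \frac{1}{118848} = -371109 + \frac{17519}{118848} = - \frac{44105544913}{118848}$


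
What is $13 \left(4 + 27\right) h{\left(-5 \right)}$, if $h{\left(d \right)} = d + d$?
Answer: $-4030$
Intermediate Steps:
$h{\left(d \right)} = 2 d$
$13 \left(4 + 27\right) h{\left(-5 \right)} = 13 \left(4 + 27\right) 2 \left(-5\right) = 13 \cdot 31 \left(-10\right) = 403 \left(-10\right) = -4030$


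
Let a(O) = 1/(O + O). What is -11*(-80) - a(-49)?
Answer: 86241/98 ≈ 880.01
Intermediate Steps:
a(O) = 1/(2*O)
-11*(-80) - a(-49) = -11*(-80) - 1/(2*(-49)) = 880 - (-1)/(2*49) = 880 - 1*(-1/98) = 880 + 1/98 = 86241/98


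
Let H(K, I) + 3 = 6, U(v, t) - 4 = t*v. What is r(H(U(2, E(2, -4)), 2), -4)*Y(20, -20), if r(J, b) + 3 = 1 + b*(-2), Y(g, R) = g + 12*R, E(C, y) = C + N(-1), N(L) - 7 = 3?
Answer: -1320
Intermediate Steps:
N(L) = 10 (N(L) = 7 + 3 = 10)
E(C, y) = 10 + C (E(C, y) = C + 10 = 10 + C)
U(v, t) = 4 + t*v
H(K, I) = 3 (H(K, I) = -3 + 6 = 3)
r(J, b) = -2 - 2*b (r(J, b) = -3 + (1 + b*(-2)) = -3 + (1 - 2*b) = -2 - 2*b)
r(H(U(2, E(2, -4)), 2), -4)*Y(20, -20) = (-2 - 2*(-4))*(20 + 12*(-20)) = (-2 + 8)*(20 - 240) = 6*(-220) = -1320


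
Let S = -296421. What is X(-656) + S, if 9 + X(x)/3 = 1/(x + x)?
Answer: -388939779/1312 ≈ -2.9645e+5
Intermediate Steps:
X(x) = -27 + 3/(2*x) (X(x) = -27 + 3/(x + x) = -27 + 3/((2*x)) = -27 + 3*(1/(2*x)) = -27 + 3/(2*x))
X(-656) + S = (-27 + (3/2)/(-656)) - 296421 = (-27 + (3/2)*(-1/656)) - 296421 = (-27 - 3/1312) - 296421 = -35427/1312 - 296421 = -388939779/1312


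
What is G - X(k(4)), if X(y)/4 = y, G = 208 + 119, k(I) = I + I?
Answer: 295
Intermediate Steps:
k(I) = 2*I
G = 327
X(y) = 4*y
G - X(k(4)) = 327 - 4*2*4 = 327 - 4*8 = 327 - 1*32 = 327 - 32 = 295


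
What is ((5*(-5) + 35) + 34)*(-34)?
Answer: -1496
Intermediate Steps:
((5*(-5) + 35) + 34)*(-34) = ((-25 + 35) + 34)*(-34) = (10 + 34)*(-34) = 44*(-34) = -1496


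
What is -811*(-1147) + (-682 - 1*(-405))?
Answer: 929940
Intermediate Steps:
-811*(-1147) + (-682 - 1*(-405)) = 930217 + (-682 + 405) = 930217 - 277 = 929940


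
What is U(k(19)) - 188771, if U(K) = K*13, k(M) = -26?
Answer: -189109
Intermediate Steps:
U(K) = 13*K
U(k(19)) - 188771 = 13*(-26) - 188771 = -338 - 188771 = -189109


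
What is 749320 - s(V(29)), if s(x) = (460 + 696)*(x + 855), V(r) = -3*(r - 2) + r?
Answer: -178948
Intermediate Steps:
V(r) = 6 - 2*r (V(r) = -3*(-2 + r) + r = (6 - 3*r) + r = 6 - 2*r)
s(x) = 988380 + 1156*x (s(x) = 1156*(855 + x) = 988380 + 1156*x)
749320 - s(V(29)) = 749320 - (988380 + 1156*(6 - 2*29)) = 749320 - (988380 + 1156*(6 - 58)) = 749320 - (988380 + 1156*(-52)) = 749320 - (988380 - 60112) = 749320 - 1*928268 = 749320 - 928268 = -178948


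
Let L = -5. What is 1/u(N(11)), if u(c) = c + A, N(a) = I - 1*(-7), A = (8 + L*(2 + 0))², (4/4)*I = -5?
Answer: ⅙ ≈ 0.16667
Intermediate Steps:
I = -5
A = 4 (A = (8 - 5*(2 + 0))² = (8 - 5*2)² = (8 - 10)² = (-2)² = 4)
N(a) = 2 (N(a) = -5 - 1*(-7) = -5 + 7 = 2)
u(c) = 4 + c (u(c) = c + 4 = 4 + c)
1/u(N(11)) = 1/(4 + 2) = 1/6 = ⅙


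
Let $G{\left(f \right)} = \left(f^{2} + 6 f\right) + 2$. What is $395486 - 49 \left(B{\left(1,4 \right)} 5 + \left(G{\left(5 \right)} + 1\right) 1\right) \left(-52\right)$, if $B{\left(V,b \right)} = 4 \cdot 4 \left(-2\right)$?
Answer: $135590$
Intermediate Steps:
$B{\left(V,b \right)} = -32$ ($B{\left(V,b \right)} = 16 \left(-2\right) = -32$)
$G{\left(f \right)} = 2 + f^{2} + 6 f$
$395486 - 49 \left(B{\left(1,4 \right)} 5 + \left(G{\left(5 \right)} + 1\right) 1\right) \left(-52\right) = 395486 - 49 \left(\left(-32\right) 5 + \left(\left(2 + 5^{2} + 6 \cdot 5\right) + 1\right) 1\right) \left(-52\right) = 395486 - 49 \left(-160 + \left(\left(2 + 25 + 30\right) + 1\right) 1\right) \left(-52\right) = 395486 - 49 \left(-160 + \left(57 + 1\right) 1\right) \left(-52\right) = 395486 - 49 \left(-160 + 58 \cdot 1\right) \left(-52\right) = 395486 - 49 \left(-160 + 58\right) \left(-52\right) = 395486 - 49 \left(-102\right) \left(-52\right) = 395486 - \left(-4998\right) \left(-52\right) = 395486 - 259896 = 135590$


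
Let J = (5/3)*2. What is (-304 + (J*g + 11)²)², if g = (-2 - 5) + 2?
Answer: 5987809/81 ≈ 73924.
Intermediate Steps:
g = -5 (g = -7 + 2 = -5)
J = 10/3 (J = (5*(⅓))*2 = (5/3)*2 = 10/3 ≈ 3.3333)
(-304 + (J*g + 11)²)² = (-304 + ((10/3)*(-5) + 11)²)² = (-304 + (-50/3 + 11)²)² = (-304 + (-17/3)²)² = (-304 + 289/9)² = (-2447/9)² = 5987809/81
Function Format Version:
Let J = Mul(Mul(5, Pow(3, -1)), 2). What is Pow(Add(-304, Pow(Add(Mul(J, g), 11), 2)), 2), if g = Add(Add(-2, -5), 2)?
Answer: Rational(5987809, 81) ≈ 73924.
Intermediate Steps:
g = -5 (g = Add(-7, 2) = -5)
J = Rational(10, 3) (J = Mul(Mul(5, Rational(1, 3)), 2) = Mul(Rational(5, 3), 2) = Rational(10, 3) ≈ 3.3333)
Pow(Add(-304, Pow(Add(Mul(J, g), 11), 2)), 2) = Pow(Add(-304, Pow(Add(Mul(Rational(10, 3), -5), 11), 2)), 2) = Pow(Add(-304, Pow(Add(Rational(-50, 3), 11), 2)), 2) = Pow(Add(-304, Pow(Rational(-17, 3), 2)), 2) = Pow(Add(-304, Rational(289, 9)), 2) = Pow(Rational(-2447, 9), 2) = Rational(5987809, 81)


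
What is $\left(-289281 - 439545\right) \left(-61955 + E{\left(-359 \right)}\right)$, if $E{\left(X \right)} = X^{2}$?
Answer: $-48777408876$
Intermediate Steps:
$\left(-289281 - 439545\right) \left(-61955 + E{\left(-359 \right)}\right) = \left(-289281 - 439545\right) \left(-61955 + \left(-359\right)^{2}\right) = - 728826 \left(-61955 + 128881\right) = \left(-728826\right) 66926 = -48777408876$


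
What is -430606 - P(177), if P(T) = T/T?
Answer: -430607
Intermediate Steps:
P(T) = 1
-430606 - P(177) = -430606 - 1*1 = -430606 - 1 = -430607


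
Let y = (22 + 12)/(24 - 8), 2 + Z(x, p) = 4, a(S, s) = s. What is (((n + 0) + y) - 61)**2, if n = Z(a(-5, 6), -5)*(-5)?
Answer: 303601/64 ≈ 4743.8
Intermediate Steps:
Z(x, p) = 2 (Z(x, p) = -2 + 4 = 2)
y = 17/8 (y = 34/16 = 34*(1/16) = 17/8 ≈ 2.1250)
n = -10 (n = 2*(-5) = -10)
(((n + 0) + y) - 61)**2 = (((-10 + 0) + 17/8) - 61)**2 = ((-10 + 17/8) - 61)**2 = (-63/8 - 61)**2 = (-551/8)**2 = 303601/64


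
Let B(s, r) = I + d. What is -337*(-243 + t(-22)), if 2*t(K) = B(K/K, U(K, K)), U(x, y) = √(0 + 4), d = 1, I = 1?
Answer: 81554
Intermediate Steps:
U(x, y) = 2 (U(x, y) = √4 = 2)
B(s, r) = 2 (B(s, r) = 1 + 1 = 2)
t(K) = 1 (t(K) = (½)*2 = 1)
-337*(-243 + t(-22)) = -337*(-243 + 1) = -337*(-242) = 81554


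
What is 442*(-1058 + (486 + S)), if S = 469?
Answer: -45526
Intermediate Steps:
442*(-1058 + (486 + S)) = 442*(-1058 + (486 + 469)) = 442*(-1058 + 955) = 442*(-103) = -45526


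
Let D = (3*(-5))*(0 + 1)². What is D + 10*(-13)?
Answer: -145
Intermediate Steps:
D = -15 (D = -15*1² = -15*1 = -15)
D + 10*(-13) = -15 + 10*(-13) = -15 - 130 = -145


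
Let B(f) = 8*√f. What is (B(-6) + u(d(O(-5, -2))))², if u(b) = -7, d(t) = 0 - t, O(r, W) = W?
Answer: (7 - 8*I*√6)² ≈ -335.0 - 274.34*I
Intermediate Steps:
d(t) = -t
(B(-6) + u(d(O(-5, -2))))² = (8*√(-6) - 7)² = (8*(I*√6) - 7)² = (8*I*√6 - 7)² = (-7 + 8*I*√6)²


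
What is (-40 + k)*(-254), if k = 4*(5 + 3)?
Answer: 2032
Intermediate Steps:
k = 32 (k = 4*8 = 32)
(-40 + k)*(-254) = (-40 + 32)*(-254) = -8*(-254) = 2032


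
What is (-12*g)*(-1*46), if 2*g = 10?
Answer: 2760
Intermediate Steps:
g = 5 (g = (1/2)*10 = 5)
(-12*g)*(-1*46) = (-12*5)*(-1*46) = -60*(-46) = 2760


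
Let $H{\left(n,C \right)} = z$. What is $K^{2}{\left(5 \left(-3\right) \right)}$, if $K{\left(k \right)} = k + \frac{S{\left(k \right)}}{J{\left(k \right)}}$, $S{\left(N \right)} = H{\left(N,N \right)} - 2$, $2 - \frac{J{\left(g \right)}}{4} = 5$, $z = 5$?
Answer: $\frac{3721}{16} \approx 232.56$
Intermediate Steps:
$J{\left(g \right)} = -12$ ($J{\left(g \right)} = 8 - 20 = -12$)
$H{\left(n,C \right)} = 5$
$S{\left(N \right)} = 3$ ($S{\left(N \right)} = 5 - 2 = 3$)
$K{\left(k \right)} = - \frac{1}{4} + k$ ($K{\left(k \right)} = k + \frac{3}{-12} = k + 3 \left(- \frac{1}{12}\right) = k - \frac{1}{4} = - \frac{1}{4} + k$)
$K^{2}{\left(5 \left(-3\right) \right)} = \left(- \frac{1}{4} + 5 \left(-3\right)\right)^{2} = \left(- \frac{1}{4} - 15\right)^{2} = \left(- \frac{61}{4}\right)^{2} = \frac{3721}{16}$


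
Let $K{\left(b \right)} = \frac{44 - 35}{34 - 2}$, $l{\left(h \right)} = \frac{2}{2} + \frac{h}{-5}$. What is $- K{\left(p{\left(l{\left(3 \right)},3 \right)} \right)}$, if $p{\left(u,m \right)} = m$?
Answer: $- \frac{9}{32} \approx -0.28125$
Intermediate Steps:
$l{\left(h \right)} = 1 - \frac{h}{5}$ ($l{\left(h \right)} = 2 \cdot \frac{1}{2} + h \left(- \frac{1}{5}\right) = 1 - \frac{h}{5}$)
$K{\left(b \right)} = \frac{9}{32}$
$- K{\left(p{\left(l{\left(3 \right)},3 \right)} \right)} = \left(-1\right) \frac{9}{32} = - \frac{9}{32}$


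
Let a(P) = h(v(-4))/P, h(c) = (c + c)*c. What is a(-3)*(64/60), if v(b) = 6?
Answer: -128/5 ≈ -25.600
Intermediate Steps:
h(c) = 2*c**2 (h(c) = (2*c)*c = 2*c**2)
a(P) = 72/P (a(P) = (2*6**2)/P = (2*36)/P = 72/P)
a(-3)*(64/60) = (72/(-3))*(64/60) = (72*(-1/3))*(64*(1/60)) = -24*16/15 = -128/5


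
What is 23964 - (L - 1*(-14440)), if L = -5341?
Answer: 14865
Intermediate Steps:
23964 - (L - 1*(-14440)) = 23964 - (-5341 - 1*(-14440)) = 23964 - (-5341 + 14440) = 23964 - 1*9099 = 23964 - 9099 = 14865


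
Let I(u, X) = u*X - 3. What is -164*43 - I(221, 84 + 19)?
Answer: -29812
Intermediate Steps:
I(u, X) = -3 + X*u (I(u, X) = X*u - 3 = -3 + X*u)
-164*43 - I(221, 84 + 19) = -164*43 - (-3 + (84 + 19)*221) = -7052 - (-3 + 103*221) = -7052 - (-3 + 22763) = -7052 - 1*22760 = -7052 - 22760 = -29812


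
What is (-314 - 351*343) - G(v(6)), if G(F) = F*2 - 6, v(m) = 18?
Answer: -120737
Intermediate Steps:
G(F) = -6 + 2*F (G(F) = 2*F - 6 = -6 + 2*F)
(-314 - 351*343) - G(v(6)) = (-314 - 351*343) - (-6 + 2*18) = (-314 - 120393) - (-6 + 36) = -120707 - 1*30 = -120707 - 30 = -120737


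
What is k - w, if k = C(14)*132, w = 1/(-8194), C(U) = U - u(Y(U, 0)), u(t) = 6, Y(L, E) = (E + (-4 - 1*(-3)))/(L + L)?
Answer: 8652865/8194 ≈ 1056.0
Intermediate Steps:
Y(L, E) = (-1 + E)/(2*L) (Y(L, E) = (E + (-4 + 3))/((2*L)) = (E - 1)*(1/(2*L)) = (-1 + E)*(1/(2*L)) = (-1 + E)/(2*L))
C(U) = -6 + U (C(U) = U - 1*6 = U - 6 = -6 + U)
w = -1/8194 ≈ -0.00012204
k = 1056 (k = (-6 + 14)*132 = 8*132 = 1056)
k - w = 1056 - 1*(-1/8194) = 1056 + 1/8194 = 8652865/8194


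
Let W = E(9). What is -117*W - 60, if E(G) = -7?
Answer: 759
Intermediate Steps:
W = -7
-117*W - 60 = -117*(-7) - 60 = 819 - 60 = 759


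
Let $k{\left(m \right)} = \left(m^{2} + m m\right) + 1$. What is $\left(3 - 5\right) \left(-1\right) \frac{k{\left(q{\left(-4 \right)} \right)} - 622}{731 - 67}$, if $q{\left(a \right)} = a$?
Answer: $- \frac{589}{332} \approx -1.7741$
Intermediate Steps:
$k{\left(m \right)} = 1 + 2 m^{2}$ ($k{\left(m \right)} = \left(m^{2} + m^{2}\right) + 1 = 2 m^{2} + 1 = 1 + 2 m^{2}$)
$\left(3 - 5\right) \left(-1\right) \frac{k{\left(q{\left(-4 \right)} \right)} - 622}{731 - 67} = \left(3 - 5\right) \left(-1\right) \frac{\left(1 + 2 \left(-4\right)^{2}\right) - 622}{731 - 67} = \left(-2\right) \left(-1\right) \frac{\left(1 + 2 \cdot 16\right) - 622}{664} = 2 \left(\left(1 + 32\right) - 622\right) \frac{1}{664} = 2 \left(33 - 622\right) \frac{1}{664} = 2 \left(\left(-589\right) \frac{1}{664}\right) = 2 \left(- \frac{589}{664}\right) = - \frac{589}{332}$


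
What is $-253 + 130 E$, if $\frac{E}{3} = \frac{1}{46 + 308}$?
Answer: $- \frac{14862}{59} \approx -251.9$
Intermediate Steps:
$E = \frac{1}{118}$ ($E = \frac{3}{46 + 308} = \frac{3}{354} = 3 \cdot \frac{1}{354} = \frac{1}{118} \approx 0.0084746$)
$-253 + 130 E = -253 + 130 \cdot \frac{1}{118} = -253 + \frac{65}{59} = - \frac{14862}{59}$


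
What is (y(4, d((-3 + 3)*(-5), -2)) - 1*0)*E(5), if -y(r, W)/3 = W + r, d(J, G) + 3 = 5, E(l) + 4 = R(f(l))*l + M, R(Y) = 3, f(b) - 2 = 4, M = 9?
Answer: -360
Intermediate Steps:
f(b) = 6 (f(b) = 2 + 4 = 6)
E(l) = 5 + 3*l (E(l) = -4 + (3*l + 9) = -4 + (9 + 3*l) = 5 + 3*l)
d(J, G) = 2 (d(J, G) = -3 + 5 = 2)
y(r, W) = -3*W - 3*r (y(r, W) = -3*(W + r) = -3*W - 3*r)
(y(4, d((-3 + 3)*(-5), -2)) - 1*0)*E(5) = ((-3*2 - 3*4) - 1*0)*(5 + 3*5) = ((-6 - 12) + 0)*(5 + 15) = (-18 + 0)*20 = -18*20 = -360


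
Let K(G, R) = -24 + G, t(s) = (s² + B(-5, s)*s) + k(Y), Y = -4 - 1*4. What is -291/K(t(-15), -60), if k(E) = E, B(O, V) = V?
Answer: -291/418 ≈ -0.69617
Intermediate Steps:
Y = -8 (Y = -4 - 4 = -8)
t(s) = -8 + 2*s² (t(s) = (s² + s*s) - 8 = (s² + s²) - 8 = 2*s² - 8 = -8 + 2*s²)
-291/K(t(-15), -60) = -291/(-24 + (-8 + 2*(-15)²)) = -291/(-24 + (-8 + 2*225)) = -291/(-24 + (-8 + 450)) = -291/(-24 + 442) = -291/418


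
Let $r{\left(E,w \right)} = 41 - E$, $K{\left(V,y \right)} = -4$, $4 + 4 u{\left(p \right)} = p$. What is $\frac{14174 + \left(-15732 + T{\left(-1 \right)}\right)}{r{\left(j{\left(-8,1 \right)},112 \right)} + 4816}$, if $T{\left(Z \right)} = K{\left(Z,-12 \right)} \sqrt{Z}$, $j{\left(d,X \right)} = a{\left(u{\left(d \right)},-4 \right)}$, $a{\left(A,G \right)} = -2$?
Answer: $- \frac{1558}{4859} - \frac{4 i}{4859} \approx -0.32064 - 0.00082321 i$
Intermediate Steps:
$u{\left(p \right)} = -1 + \frac{p}{4}$
$j{\left(d,X \right)} = -2$
$T{\left(Z \right)} = - 4 \sqrt{Z}$
$\frac{14174 + \left(-15732 + T{\left(-1 \right)}\right)}{r{\left(j{\left(-8,1 \right)},112 \right)} + 4816} = \frac{14174 - \left(15732 + 4 \sqrt{-1}\right)}{\left(41 - -2\right) + 4816} = \frac{14174 - \left(15732 + 4 i\right)}{\left(41 + 2\right) + 4816} = \frac{-1558 - 4 i}{43 + 4816} = \frac{-1558 - 4 i}{4859} = \left(-1558 - 4 i\right) \frac{1}{4859} = - \frac{1558}{4859} - \frac{4 i}{4859}$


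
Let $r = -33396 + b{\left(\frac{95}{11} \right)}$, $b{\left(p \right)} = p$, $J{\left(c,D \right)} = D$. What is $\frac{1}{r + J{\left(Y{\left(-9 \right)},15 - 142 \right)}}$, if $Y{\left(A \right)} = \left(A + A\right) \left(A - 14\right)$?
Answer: $- \frac{11}{368658} \approx -2.9838 \cdot 10^{-5}$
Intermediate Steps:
$Y{\left(A \right)} = 2 A \left(-14 + A\right)$
$r = - \frac{367261}{11}$ ($r = -33396 + \frac{95}{11} = - \frac{367261}{11} \approx -33387.0$)
$\frac{1}{r + J{\left(Y{\left(-9 \right)},15 - 142 \right)}} = \frac{1}{- \frac{367261}{11} + \left(15 - 142\right)} = \frac{1}{- \frac{367261}{11} - 127} = \frac{1}{- \frac{368658}{11}} = - \frac{11}{368658}$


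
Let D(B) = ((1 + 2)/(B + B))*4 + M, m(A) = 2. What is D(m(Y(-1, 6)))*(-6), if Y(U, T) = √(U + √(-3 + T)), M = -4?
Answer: 6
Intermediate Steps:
D(B) = -4 + 6/B (D(B) = ((1 + 2)/(B + B))*4 - 4 = (3/((2*B)))*4 - 4 = (3*(1/(2*B)))*4 - 4 = (3/(2*B))*4 - 4 = 6/B - 4 = -4 + 6/B)
D(m(Y(-1, 6)))*(-6) = (-4 + 6/2)*(-6) = (-4 + 6*(½))*(-6) = (-4 + 3)*(-6) = -1*(-6) = 6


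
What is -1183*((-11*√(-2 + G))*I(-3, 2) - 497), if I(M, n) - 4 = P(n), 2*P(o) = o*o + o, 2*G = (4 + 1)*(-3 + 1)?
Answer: 587951 + 91091*I*√7 ≈ 5.8795e+5 + 2.41e+5*I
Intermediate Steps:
G = -5 (G = ((4 + 1)*(-3 + 1))/2 = (5*(-2))/2 = (½)*(-10) = -5)
P(o) = o/2 + o²/2 (P(o) = (o*o + o)/2 = (o² + o)/2 = (o + o²)/2 = o/2 + o²/2)
I(M, n) = 4 + n*(1 + n)/2
-1183*((-11*√(-2 + G))*I(-3, 2) - 497) = -1183*((-11*√(-2 - 5))*(4 + (½)*2*(1 + 2)) - 497) = -1183*((-11*I*√7)*(4 + (½)*2*3) - 497) = -1183*((-11*I*√7)*(4 + 3) - 497) = -1183*(-11*I*√7*7 - 497) = -1183*(-77*I*√7 - 497) = -1183*(-497 - 77*I*√7) = 587951 + 91091*I*√7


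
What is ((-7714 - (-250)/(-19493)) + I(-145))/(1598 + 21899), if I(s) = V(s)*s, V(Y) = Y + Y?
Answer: 669311398/458027021 ≈ 1.4613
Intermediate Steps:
V(Y) = 2*Y
I(s) = 2*s² (I(s) = (2*s)*s = 2*s²)
((-7714 - (-250)/(-19493)) + I(-145))/(1598 + 21899) = ((-7714 - (-250)/(-19493)) + 2*(-145)²)/(1598 + 21899) = ((-7714 - (-250)*(-1)/19493) + 2*21025)/23497 = ((-7714 - 1*250/19493) + 42050)*(1/23497) = ((-7714 - 250/19493) + 42050)*(1/23497) = (-150369252/19493 + 42050)*(1/23497) = (669311398/19493)*(1/23497) = 669311398/458027021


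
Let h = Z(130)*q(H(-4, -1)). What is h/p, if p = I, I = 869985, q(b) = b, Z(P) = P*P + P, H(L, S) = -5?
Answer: -17030/173997 ≈ -0.097875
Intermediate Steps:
Z(P) = P + P**2 (Z(P) = P**2 + P = P + P**2)
p = 869985
h = -85150 (h = (130*(1 + 130))*(-5) = (130*131)*(-5) = 17030*(-5) = -85150)
h/p = -85150/869985 = -85150*1/869985 = -17030/173997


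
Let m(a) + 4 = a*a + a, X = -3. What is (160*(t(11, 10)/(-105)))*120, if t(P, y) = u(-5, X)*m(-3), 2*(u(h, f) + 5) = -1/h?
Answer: 1792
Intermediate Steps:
m(a) = -4 + a + a**2 (m(a) = -4 + (a*a + a) = -4 + (a**2 + a) = -4 + (a + a**2) = -4 + a + a**2)
u(h, f) = -5 - 1/(2*h) (u(h, f) = -5 + (-1/h)/2 = -5 - 1/(2*h))
t(P, y) = -49/5 (t(P, y) = (-5 - 1/2/(-5))*(-4 - 3 + (-3)**2) = (-5 - 1/2*(-1/5))*(-4 - 3 + 9) = (-5 + 1/10)*2 = -49/10*2 = -49/5)
(160*(t(11, 10)/(-105)))*120 = (160*(-49/5/(-105)))*120 = (160*(-49/5*(-1/105)))*120 = (160*(7/75))*120 = (224/15)*120 = 1792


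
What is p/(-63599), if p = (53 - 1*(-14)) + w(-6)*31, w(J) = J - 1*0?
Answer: 119/63599 ≈ 0.0018711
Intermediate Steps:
w(J) = J (w(J) = J + 0 = J)
p = -119 (p = (53 - 1*(-14)) - 6*31 = (53 + 14) - 186 = 67 - 186 = -119)
p/(-63599) = -119/(-63599) = -119*(-1/63599) = 119/63599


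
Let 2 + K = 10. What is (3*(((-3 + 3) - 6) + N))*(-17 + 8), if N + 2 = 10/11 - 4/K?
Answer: 4509/22 ≈ 204.95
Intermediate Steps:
K = 8 (K = -2 + 10 = 8)
N = -35/22 (N = -2 + (10/11 - 4/8) = -2 + (10*(1/11) - 4*⅛) = -2 + (10/11 - ½) = -2 + 9/22 = -35/22 ≈ -1.5909)
(3*(((-3 + 3) - 6) + N))*(-17 + 8) = (3*(((-3 + 3) - 6) - 35/22))*(-17 + 8) = (3*((0 - 6) - 35/22))*(-9) = (3*(-6 - 35/22))*(-9) = (3*(-167/22))*(-9) = -501/22*(-9) = 4509/22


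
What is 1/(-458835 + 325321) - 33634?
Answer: -4490609877/133514 ≈ -33634.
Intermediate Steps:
1/(-458835 + 325321) - 33634 = 1/(-133514) - 33634 = -1/133514 - 33634 = -4490609877/133514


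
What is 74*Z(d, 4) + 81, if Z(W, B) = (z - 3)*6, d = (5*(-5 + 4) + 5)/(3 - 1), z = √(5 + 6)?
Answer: -1251 + 444*√11 ≈ 221.58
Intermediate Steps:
z = √11 ≈ 3.3166
d = 0 (d = (5*(-1) + 5)/2 = (-5 + 5)*(½) = 0*(½) = 0)
Z(W, B) = -18 + 6*√11 (Z(W, B) = (√11 - 3)*6 = (-3 + √11)*6 = -18 + 6*√11)
74*Z(d, 4) + 81 = 74*(-18 + 6*√11) + 81 = (-1332 + 444*√11) + 81 = -1251 + 444*√11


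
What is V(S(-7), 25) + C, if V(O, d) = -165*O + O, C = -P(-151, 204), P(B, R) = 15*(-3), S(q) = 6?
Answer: -939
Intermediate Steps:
P(B, R) = -45
C = 45 (C = -1*(-45) = 45)
V(O, d) = -164*O
V(S(-7), 25) + C = -164*6 + 45 = -984 + 45 = -939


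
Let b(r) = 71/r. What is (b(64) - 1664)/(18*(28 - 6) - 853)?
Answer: 106425/29248 ≈ 3.6387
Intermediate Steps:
(b(64) - 1664)/(18*(28 - 6) - 853) = (71/64 - 1664)/(18*(28 - 6) - 853) = (71*(1/64) - 1664)/(18*22 - 853) = (71/64 - 1664)/(396 - 853) = -106425/64/(-457) = -106425/64*(-1/457) = 106425/29248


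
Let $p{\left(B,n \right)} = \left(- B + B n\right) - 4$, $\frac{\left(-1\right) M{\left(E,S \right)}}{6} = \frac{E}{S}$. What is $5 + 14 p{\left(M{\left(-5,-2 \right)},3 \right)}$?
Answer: $-471$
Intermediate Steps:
$M{\left(E,S \right)} = - \frac{6 E}{S}$ ($M{\left(E,S \right)} = - 6 \frac{E}{S} = - \frac{6 E}{S}$)
$p{\left(B,n \right)} = -4 - B + B n$
$5 + 14 p{\left(M{\left(-5,-2 \right)},3 \right)} = 5 + 14 \left(-4 - \left(-6\right) \left(-5\right) \frac{1}{-2} + \left(-6\right) \left(-5\right) \frac{1}{-2} \cdot 3\right) = 5 + 14 \left(-4 - \left(-6\right) \left(-5\right) \left(- \frac{1}{2}\right) + \left(-6\right) \left(-5\right) \left(- \frac{1}{2}\right) 3\right) = 5 + 14 \left(-4 - -15 - 45\right) = 5 + 14 \left(-4 + 15 - 45\right) = 5 + 14 \left(-34\right) = 5 - 476 = -471$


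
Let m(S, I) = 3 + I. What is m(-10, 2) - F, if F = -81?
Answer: 86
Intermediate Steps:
m(-10, 2) - F = (3 + 2) - 1*(-81) = 5 + 81 = 86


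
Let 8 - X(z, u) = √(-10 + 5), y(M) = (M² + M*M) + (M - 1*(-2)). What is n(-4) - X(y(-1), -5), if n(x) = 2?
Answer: -6 + I*√5 ≈ -6.0 + 2.2361*I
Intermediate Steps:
y(M) = 2 + M + 2*M² (y(M) = (M² + M²) + (M + 2) = 2*M² + (2 + M) = 2 + M + 2*M²)
X(z, u) = 8 - I*√5 (X(z, u) = 8 - √(-10 + 5) = 8 - √(-5) = 8 - I*√5)
n(-4) - X(y(-1), -5) = 2 - (8 - I*√5) = 2 + (-8 + I*√5) = -6 + I*√5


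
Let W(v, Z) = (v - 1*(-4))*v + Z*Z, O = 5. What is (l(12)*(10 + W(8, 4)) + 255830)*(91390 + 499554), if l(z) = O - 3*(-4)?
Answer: 152406821376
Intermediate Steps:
W(v, Z) = Z**2 + v*(4 + v) (W(v, Z) = (v + 4)*v + Z**2 = (4 + v)*v + Z**2 = v*(4 + v) + Z**2 = Z**2 + v*(4 + v))
l(z) = 17 (l(z) = 5 - 3*(-4) = 5 + 12 = 17)
(l(12)*(10 + W(8, 4)) + 255830)*(91390 + 499554) = (17*(10 + (4**2 + 8**2 + 4*8)) + 255830)*(91390 + 499554) = (17*(10 + (16 + 64 + 32)) + 255830)*590944 = (17*(10 + 112) + 255830)*590944 = (17*122 + 255830)*590944 = (2074 + 255830)*590944 = 257904*590944 = 152406821376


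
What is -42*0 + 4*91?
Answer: 364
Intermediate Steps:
-42*0 + 4*91 = 0 + 364 = 364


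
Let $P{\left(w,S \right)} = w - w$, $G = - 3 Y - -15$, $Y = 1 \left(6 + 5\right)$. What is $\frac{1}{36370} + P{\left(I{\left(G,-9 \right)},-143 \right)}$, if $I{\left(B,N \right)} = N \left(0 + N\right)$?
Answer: $\frac{1}{36370} \approx 2.7495 \cdot 10^{-5}$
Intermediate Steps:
$Y = 11$ ($Y = 1 \cdot 11 = 11$)
$G = -18$ ($G = \left(-3\right) 11 - -15 = -33 + 15 = -18$)
$I{\left(B,N \right)} = N^{2}$ ($I{\left(B,N \right)} = N N = N^{2}$)
$P{\left(w,S \right)} = 0$
$\frac{1}{36370} + P{\left(I{\left(G,-9 \right)},-143 \right)} = \frac{1}{36370} + 0 = \frac{1}{36370}$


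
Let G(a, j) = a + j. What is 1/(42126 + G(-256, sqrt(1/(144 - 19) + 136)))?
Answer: 5233750/219137095499 - 15*sqrt(9445)/219137095499 ≈ 2.3877e-5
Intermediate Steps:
1/(42126 + G(-256, sqrt(1/(144 - 19) + 136))) = 1/(42126 + (-256 + sqrt(1/(144 - 19) + 136))) = 1/(42126 + (-256 + sqrt(1/125 + 136))) = 1/(42126 + (-256 + sqrt(17001/125))) = 1/(42126 + (-256 + 3*sqrt(9445)/25)) = 1/(41870 + 3*sqrt(9445)/25)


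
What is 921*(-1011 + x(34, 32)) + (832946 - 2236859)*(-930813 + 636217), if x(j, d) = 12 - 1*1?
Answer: 413586233148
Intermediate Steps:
x(j, d) = 11 (x(j, d) = 12 - 1 = 11)
921*(-1011 + x(34, 32)) + (832946 - 2236859)*(-930813 + 636217) = 921*(-1011 + 11) + (832946 - 2236859)*(-930813 + 636217) = 921*(-1000) - 1403913*(-294596) = -921000 + 413587154148 = 413586233148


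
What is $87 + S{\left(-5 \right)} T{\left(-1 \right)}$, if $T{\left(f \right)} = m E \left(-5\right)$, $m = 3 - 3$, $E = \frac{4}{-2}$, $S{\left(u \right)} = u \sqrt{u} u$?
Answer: $87$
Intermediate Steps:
$S{\left(u \right)} = u^{\frac{5}{2}}$ ($S{\left(u \right)} = u^{\frac{3}{2}} u = u^{\frac{5}{2}}$)
$E = -2$ ($E = 4 \left(- \frac{1}{2}\right) = -2$)
$m = 0$
$T{\left(f \right)} = 0$ ($T{\left(f \right)} = 0 \left(-2\right) \left(-5\right) = 0 \left(-5\right) = 0$)
$87 + S{\left(-5 \right)} T{\left(-1 \right)} = 87 + \left(-5\right)^{\frac{5}{2}} \cdot 0 = 87 + 25 i \sqrt{5} \cdot 0 = 87 + 0 = 87$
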